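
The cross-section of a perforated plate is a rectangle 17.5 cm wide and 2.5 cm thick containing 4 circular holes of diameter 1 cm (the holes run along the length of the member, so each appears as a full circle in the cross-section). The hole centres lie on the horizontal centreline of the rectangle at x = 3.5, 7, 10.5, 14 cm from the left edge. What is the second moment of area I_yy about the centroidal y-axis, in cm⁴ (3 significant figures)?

I_yy ≈ 1070 cm⁴

Break the section into simple shapes (no overlaps), measuring from the bottom-left corner of the bounding box.
Plate: 17.5 × 2.5, A = 43.75 cm², x = 8.75 cm, Ī = 1116.5 cm⁴.
Hole 1 (subtracted): ⌀1, A = 0.7854 cm², x = 3.5 cm, Ī = 0.049087 cm⁴.
Hole 2 (subtracted): ⌀1, A = 0.7854 cm², x = 7 cm, Ī = 0.049087 cm⁴.
Hole 3 (subtracted): ⌀1, A = 0.7854 cm², x = 10.5 cm, Ī = 0.049087 cm⁴.
Hole 4 (subtracted): ⌀1, A = 0.7854 cm², x = 14 cm, Ī = 0.049087 cm⁴.
By symmetry the centroid is at mid-width, x̄ = 8.75 cm.
Transfer each piece to the centroidal y-axis using Ī + A·d² with d = x − 8.75:
  plate: d = 0 cm → contributes +1116.5 cm⁴
  hole 1: d = -5.25 cm → contributes −21.697 cm⁴
  hole 2: d = -1.75 cm → contributes −2.4544 cm⁴
  hole 3: d = 1.75 cm → contributes −2.4544 cm⁴
  hole 4: d = 5.25 cm → contributes −21.697 cm⁴
Total I = 1068.2 cm⁴.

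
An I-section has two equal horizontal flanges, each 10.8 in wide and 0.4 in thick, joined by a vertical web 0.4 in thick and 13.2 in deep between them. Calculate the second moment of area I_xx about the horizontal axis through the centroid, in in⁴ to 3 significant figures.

Split into non-overlapping primitives; take the origin at the lower-left of the bounding box.
Bottom flange: 10.8 × 0.4, A = 4.32 in², y = 0.2 in, Ī = 0.0576 in⁴.
Web: 0.4 × 13.2, A = 5.28 in², y = 7 in, Ī = 76.666 in⁴.
Top flange: 10.8 × 0.4, A = 4.32 in², y = 13.8 in, Ī = 0.0576 in⁴.
By symmetry the centroid is at mid-height, ȳ = 7 in.
Transfer each piece to the horizontal axis through the centroid using Ī + A·d² with d = y − 7:
  bottom flange: d = -6.8 in → contributes +199.81 in⁴
  web: d = 0 in → contributes +76.666 in⁴
  top flange: d = 6.8 in → contributes +199.81 in⁴
Total I = 476.29 in⁴.

I_xx ≈ 476 in⁴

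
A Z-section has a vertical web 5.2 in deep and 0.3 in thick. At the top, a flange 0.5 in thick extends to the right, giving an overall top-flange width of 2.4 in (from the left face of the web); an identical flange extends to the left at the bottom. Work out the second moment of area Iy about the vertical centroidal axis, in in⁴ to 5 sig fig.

Iy ≈ 3.8075 in⁴

Treat the section as a set of non-overlapping primitives; coordinates are from the bounding-box lower-left.
Web: 0.3 × 5.2, A = 1.56 in², x = 2.25 in, Ī = 0.0117 in⁴.
Top flange (beyond web): 2.1 × 0.5, A = 1.05 in², x = 3.45 in, Ī = 0.385875 in⁴.
Bottom flange (beyond web): 2.1 × 0.5, A = 1.05 in², x = 1.05 in, Ī = 0.385875 in⁴.
Centroid: x̄ = ΣA·x / ΣA = 2.25 in.
Transfer each piece to the vertical centroidal axis using Ī + A·d² with d = x − 2.25:
  web: d = 0 in → contributes +0.0117 in⁴
  top flange (beyond web): d = 1.2 in → contributes +1.897875 in⁴
  bottom flange (beyond web): d = -1.2 in → contributes +1.897875 in⁴
Total I = 3.80745 in⁴.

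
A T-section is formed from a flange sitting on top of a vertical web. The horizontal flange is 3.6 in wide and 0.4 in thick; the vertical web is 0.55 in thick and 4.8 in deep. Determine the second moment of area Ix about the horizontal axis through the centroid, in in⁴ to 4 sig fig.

Ix ≈ 11.39 in⁴

Break the section into simple shapes (no overlaps), measuring from the bottom-left corner of the bounding box.
Flange: 3.6 × 0.4, A = 1.44 in², y = 5 in, Ī = 0.0192 in⁴.
Web: 0.55 × 4.8, A = 2.64 in², y = 2.4 in, Ī = 5.0688 in⁴.
Centroid: ȳ = ΣA·y / ΣA = 3.31765 in.
Transfer each piece to the horizontal axis through the centroid using Ī + A·d² with d = y − 3.31765:
  flange: d = 1.68235 in → contributes +4.09485 in⁴
  web: d = -0.917647 in → contributes +7.29188 in⁴
Total I = 11.3867 in⁴.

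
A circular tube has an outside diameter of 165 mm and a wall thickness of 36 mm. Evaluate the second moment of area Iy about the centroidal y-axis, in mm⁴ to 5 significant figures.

Break the section into simple shapes (no overlaps), measuring from the bottom-left corner of the bounding box.
Outer circle: ⌀165, A = 21382.46 mm², x = 82.5 mm, Ī = 36 383 601 mm⁴.
Bore (subtracted): ⌀93, A = 6792.909 mm², x = 82.5 mm, Ī = 3 671 992 mm⁴.
By symmetry the centroid is at mid-width, x̄ = 82.5 mm.
All pieces are centred on the centroidal y-axis, so I = ΣĪ (holes subtracted) = 32 711 609 mm⁴.

Iy ≈ 3.2712 × 10⁷ mm⁴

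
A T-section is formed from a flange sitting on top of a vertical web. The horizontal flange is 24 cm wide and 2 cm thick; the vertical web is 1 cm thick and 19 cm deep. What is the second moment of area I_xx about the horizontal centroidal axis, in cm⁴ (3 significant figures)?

Treat the section as a set of non-overlapping primitives; coordinates are from the bounding-box lower-left.
Flange: 24 × 2, A = 48 cm², y = 20 cm, Ī = 16 cm⁴.
Web: 1 × 19, A = 19 cm², y = 9.5 cm, Ī = 571.58 cm⁴.
Centroid: ȳ = ΣA·y / ΣA = 17.022 cm.
Transfer each piece to the horizontal centroidal axis using Ī + A·d² with d = y − 17.022:
  flange: d = 2.9776 cm → contributes +441.58 cm⁴
  web: d = -7.5224 cm → contributes +1646.7 cm⁴
Total I = 2088.3 cm⁴.

I_xx ≈ 2090 cm⁴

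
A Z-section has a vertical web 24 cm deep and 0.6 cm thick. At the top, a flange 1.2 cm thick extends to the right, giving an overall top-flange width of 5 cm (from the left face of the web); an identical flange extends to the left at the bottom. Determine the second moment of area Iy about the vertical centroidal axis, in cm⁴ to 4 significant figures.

Split into non-overlapping primitives; take the origin at the lower-left of the bounding box.
Web: 0.6 × 24, A = 14.4 cm², x = 4.7 cm, Ī = 0.432 cm⁴.
Top flange (beyond web): 4.4 × 1.2, A = 5.28 cm², x = 7.2 cm, Ī = 8.5184 cm⁴.
Bottom flange (beyond web): 4.4 × 1.2, A = 5.28 cm², x = 2.2 cm, Ī = 8.5184 cm⁴.
Centroid: x̄ = ΣA·x / ΣA = 4.7 cm.
Transfer each piece to the vertical centroidal axis using Ī + A·d² with d = x − 4.7:
  web: d = 0 cm → contributes +0.432 cm⁴
  top flange (beyond web): d = 2.5 cm → contributes +41.5184 cm⁴
  bottom flange (beyond web): d = -2.5 cm → contributes +41.5184 cm⁴
Total I = 83.4688 cm⁴.

Iy ≈ 83.47 cm⁴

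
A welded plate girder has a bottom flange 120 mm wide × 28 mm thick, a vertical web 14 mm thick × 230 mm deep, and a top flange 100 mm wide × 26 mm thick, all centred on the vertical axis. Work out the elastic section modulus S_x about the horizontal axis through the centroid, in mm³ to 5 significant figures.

Treat the section as a set of non-overlapping primitives; coordinates are from the bounding-box lower-left.
Bottom plate: 120 × 28, A = 3 360 mm², y = 14 mm, Ī = 219 520 mm⁴.
Web plate: 14 × 230, A = 3 220 mm², y = 143 mm, Ī = 14 194 833 mm⁴.
Top plate: 100 × 26, A = 2 600 mm², y = 271 mm, Ī = 146466.7 mm⁴.
Centroid: ȳ = ΣA·y / ΣA = 132.037 mm.
Transfer each piece to the horizontal axis through the centroid using Ī + A·d² with d = y − 132.037:
  bottom plate: d = -118.037 mm → contributes +47 033 533 mm⁴
  web plate: d = 10.96296 mm → contributes +14 581 834 mm⁴
  top plate: d = 138.963 mm → contributes +50 354 300 mm⁴
Total I = 111 969 667 mm⁴.
Extreme fibre distance c = 151.963 mm; S = I/c = 736822.1 mm³.

S_x ≈ 7.3682 × 10⁵ mm³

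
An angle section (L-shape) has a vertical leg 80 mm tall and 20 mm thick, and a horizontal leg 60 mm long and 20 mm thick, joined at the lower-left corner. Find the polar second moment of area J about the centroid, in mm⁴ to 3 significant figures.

J ≈ 2.00 × 10⁶ mm⁴

Break the section into simple shapes (no overlaps), measuring from the bottom-left corner of the bounding box.
Vertical leg: 20 × 80, A = 1 600 mm², y = 40 mm, Ī = 853 333 mm⁴.
Horizontal leg (remainder): 40 × 20, A = 800 mm², y = 10 mm, Ī = 26 667 mm⁴.
Centroid: ȳ = ΣA·y / ΣA = 30 mm.
Transfer each piece to the centroidal x-axis using Ī + A·d² with d = y − 30:
  vertical leg: d = 10 mm → contributes +1 013 333 mm⁴
  horizontal leg (remainder): d = -20 mm → contributes +346 667 mm⁴
Total I = 1 360 000 mm⁴.
For the y-axis: x̄ = 20 mm.
Repeating about the centroidal y-axis gives I_y = 640 000 mm⁴.
Polar second moment: J = I_x + I_y = 2 000 000 mm⁴.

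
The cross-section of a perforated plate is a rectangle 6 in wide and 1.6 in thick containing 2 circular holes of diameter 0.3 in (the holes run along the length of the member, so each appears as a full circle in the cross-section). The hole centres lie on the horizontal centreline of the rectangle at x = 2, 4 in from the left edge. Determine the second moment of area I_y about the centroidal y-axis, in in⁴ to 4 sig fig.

I_y ≈ 28.66 in⁴

Break the section into simple shapes (no overlaps), measuring from the bottom-left corner of the bounding box.
Plate: 6 × 1.6, A = 9.6 in², x = 3 in, Ī = 28.8 in⁴.
Hole 1 (subtracted): ⌀0.3, A = 0.0706858 in², x = 2 in, Ī = 0.000397608 in⁴.
Hole 2 (subtracted): ⌀0.3, A = 0.0706858 in², x = 4 in, Ī = 0.000397608 in⁴.
By symmetry the centroid is at mid-width, x̄ = 3 in.
Transfer each piece to the centroidal y-axis using Ī + A·d² with d = x − 3:
  plate: d = 0 in → contributes +28.8 in⁴
  hole 1: d = -1 in → contributes −0.0710834 in⁴
  hole 2: d = 1 in → contributes −0.0710834 in⁴
Total I = 28.6578 in⁴.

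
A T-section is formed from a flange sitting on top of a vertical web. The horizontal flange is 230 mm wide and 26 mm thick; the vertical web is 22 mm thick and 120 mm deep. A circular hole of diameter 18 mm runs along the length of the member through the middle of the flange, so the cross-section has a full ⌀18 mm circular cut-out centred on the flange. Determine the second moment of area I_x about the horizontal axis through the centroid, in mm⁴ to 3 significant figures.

I_x ≈ 1.31 × 10⁷ mm⁴

Decompose the section into non-overlapping parts with the origin at the bottom-left of its bounding rectangle.
Flange: 230 × 26, A = 5 980 mm², y = 133 mm, Ī = 336 873 mm⁴.
Web: 22 × 120, A = 2 640 mm², y = 60 mm, Ī = 3 168 000 mm⁴.
Hole (subtracted): ⌀18, A = 254.47 mm², y = 133 mm, Ī = 5 153 mm⁴.
Centroid: ȳ = ΣA·y / ΣA = 109.96 mm.
Transfer each piece to the horizontal axis through the centroid using Ī + A·d² with d = y − 109.96:
  flange: d = 23.037 mm → contributes +3 510 587 mm⁴
  web: d = -49.963 mm → contributes +9 758 133 mm⁴
  hole: d = 23.037 mm → contributes −140 205 mm⁴
Total I = 13 128 515 mm⁴.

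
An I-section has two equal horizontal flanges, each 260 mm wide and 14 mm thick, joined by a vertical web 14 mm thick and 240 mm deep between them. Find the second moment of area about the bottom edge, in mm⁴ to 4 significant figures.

I_base ≈ 3.247 × 10⁸ mm⁴

Break the section into simple shapes (no overlaps), measuring from the bottom-left corner of the bounding box.
Bottom flange: 260 × 14, A = 3 640 mm², y = 7 mm, Ī = 59453.3 mm⁴.
Web: 14 × 240, A = 3 360 mm², y = 134 mm, Ī = 16 128 000 mm⁴.
Top flange: 260 × 14, A = 3 640 mm², y = 261 mm, Ī = 59453.3 mm⁴.
Transfer each piece to a horizontal axis along the bottom face using Ī + A·d² with d = y − 0:
  bottom flange: d = 7 mm → contributes +237 813 mm⁴
  web: d = 134 mm → contributes +76 460 160 mm⁴
  top flange: d = 261 mm → contributes +248 019 893 mm⁴
Total I = 324 717 867 mm⁴.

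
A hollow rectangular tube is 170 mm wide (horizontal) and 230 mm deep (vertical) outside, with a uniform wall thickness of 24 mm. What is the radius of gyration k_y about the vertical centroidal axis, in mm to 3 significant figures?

Break the section into simple shapes (no overlaps), measuring from the bottom-left corner of the bounding box.
Outer rectangle: 170 × 230, A = 39 100 mm², x = 85 mm, Ī = 94 165 833 mm⁴.
Inner void (subtracted): 122 × 182, A = 22 204 mm², x = 85 mm, Ī = 27 540 361 mm⁴.
By symmetry the centroid is at mid-width, x̄ = 85 mm.
All pieces are centred on the vertical centroidal axis, so I = ΣĪ (holes subtracted) = 66 625 472 mm⁴.
Radius of gyration: k = √(I/A) = √(66 625 472 / 16 896) = 62.795 mm.

k_y ≈ 62.8 mm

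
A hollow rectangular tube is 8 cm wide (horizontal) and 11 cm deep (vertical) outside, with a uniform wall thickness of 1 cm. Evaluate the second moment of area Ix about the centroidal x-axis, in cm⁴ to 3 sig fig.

Ix ≈ 523 cm⁴

Treat the section as a set of non-overlapping primitives; coordinates are from the bounding-box lower-left.
Outer rectangle: 8 × 11, A = 88 cm², y = 5.5 cm, Ī = 887.33 cm⁴.
Inner void (subtracted): 6 × 9, A = 54 cm², y = 5.5 cm, Ī = 364.5 cm⁴.
By symmetry the centroid is at mid-height, ȳ = 5.5 cm.
All pieces are centred on the centroidal x-axis, so I = ΣĪ (holes subtracted) = 522.83 cm⁴.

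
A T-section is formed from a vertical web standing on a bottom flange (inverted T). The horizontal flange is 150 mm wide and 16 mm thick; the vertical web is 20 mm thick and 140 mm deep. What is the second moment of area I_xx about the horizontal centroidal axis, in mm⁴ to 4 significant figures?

I_xx ≈ 1.249 × 10⁷ mm⁴

Split into non-overlapping primitives; take the origin at the lower-left of the bounding box.
Flange: 150 × 16, A = 2 400 mm², y = 8 mm, Ī = 51 200 mm⁴.
Web: 20 × 140, A = 2 800 mm², y = 86 mm, Ī = 4 573 333 mm⁴.
Centroid: ȳ = ΣA·y / ΣA = 50 mm.
Transfer each piece to the horizontal centroidal axis using Ī + A·d² with d = y − 50:
  flange: d = -42 mm → contributes +4 284 800 mm⁴
  web: d = 36 mm → contributes +8 202 133 mm⁴
Total I = 12 486 933 mm⁴.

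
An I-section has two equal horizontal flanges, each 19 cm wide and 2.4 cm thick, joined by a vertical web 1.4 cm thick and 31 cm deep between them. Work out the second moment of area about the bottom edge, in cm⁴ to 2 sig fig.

I_base ≈ 7.2 × 10⁴ cm⁴

Split into non-overlapping primitives; take the origin at the lower-left of the bounding box.
Bottom flange: 19 × 2.4, A = 45.6 cm², y = 1.2 cm, Ī = 21.89 cm⁴.
Web: 1.4 × 31, A = 43.4 cm², y = 17.9 cm, Ī = 3 476 cm⁴.
Top flange: 19 × 2.4, A = 45.6 cm², y = 34.6 cm, Ī = 21.89 cm⁴.
Transfer each piece to a horizontal axis along the bottom face using Ī + A·d² with d = y − 0:
  bottom flange: d = 1.2 cm → contributes +87.55 cm⁴
  web: d = 17.9 cm → contributes +17 381 cm⁴
  top flange: d = 34.6 cm → contributes +54 612 cm⁴
Total I = 72 081 cm⁴.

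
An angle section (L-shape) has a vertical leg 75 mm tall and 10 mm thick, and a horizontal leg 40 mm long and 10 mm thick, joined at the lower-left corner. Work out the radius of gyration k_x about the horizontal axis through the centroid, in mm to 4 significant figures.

k_x ≈ 23.51 mm

Break the section into simple shapes (no overlaps), measuring from the bottom-left corner of the bounding box.
Vertical leg: 10 × 75, A = 750 mm², y = 37.5 mm, Ī = 351 563 mm⁴.
Horizontal leg (remainder): 30 × 10, A = 300 mm², y = 5 mm, Ī = 2 500 mm⁴.
Centroid: ȳ = ΣA·y / ΣA = 28.2143 mm.
Transfer each piece to the horizontal axis through the centroid using Ī + A·d² with d = y − 28.2143:
  vertical leg: d = 9.28571 mm → contributes +416 231 mm⁴
  horizontal leg (remainder): d = -23.2143 mm → contributes +164 171 mm⁴
Total I = 580 402 mm⁴.
Radius of gyration: k = √(I/A) = √(580 402 / 1 050) = 23.5109 mm.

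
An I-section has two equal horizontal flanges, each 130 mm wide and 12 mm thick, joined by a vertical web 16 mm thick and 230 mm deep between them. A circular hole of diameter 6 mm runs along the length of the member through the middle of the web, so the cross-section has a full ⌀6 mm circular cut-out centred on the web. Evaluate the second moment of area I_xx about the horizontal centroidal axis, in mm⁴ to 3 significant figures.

I_xx ≈ 6.19 × 10⁷ mm⁴

Split into non-overlapping primitives; take the origin at the lower-left of the bounding box.
Bottom flange: 130 × 12, A = 1 560 mm², y = 6 mm, Ī = 18 720 mm⁴.
Web: 16 × 230, A = 3 680 mm², y = 127 mm, Ī = 16 222 667 mm⁴.
Top flange: 130 × 12, A = 1 560 mm², y = 248 mm, Ī = 18 720 mm⁴.
Hole (subtracted): ⌀6, A = 28.274 mm², y = 127 mm, Ī = 63.617 mm⁴.
By symmetry the centroid is at mid-height, ȳ = 127 mm.
Transfer each piece to the horizontal centroidal axis using Ī + A·d² with d = y − 127:
  bottom flange: d = -121 mm → contributes +22 858 680 mm⁴
  web: d = 0 mm → contributes +16 222 667 mm⁴
  top flange: d = 121 mm → contributes +22 858 680 mm⁴
  hole: d = 0 mm → contributes −63.617 mm⁴
Total I = 61 939 963 mm⁴.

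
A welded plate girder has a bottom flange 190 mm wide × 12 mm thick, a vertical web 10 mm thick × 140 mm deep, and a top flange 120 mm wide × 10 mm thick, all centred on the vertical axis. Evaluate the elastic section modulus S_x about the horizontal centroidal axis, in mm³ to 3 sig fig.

S_x ≈ 2.15 × 10⁵ mm³

Split into non-overlapping primitives; take the origin at the lower-left of the bounding box.
Bottom plate: 190 × 12, A = 2 280 mm², y = 6 mm, Ī = 27 360 mm⁴.
Web plate: 10 × 140, A = 1 400 mm², y = 82 mm, Ī = 2 286 667 mm⁴.
Top plate: 120 × 10, A = 1 200 mm², y = 157 mm, Ī = 10 000 mm⁴.
Centroid: ȳ = ΣA·y / ΣA = 64.934 mm.
Transfer each piece to the horizontal centroidal axis using Ī + A·d² with d = y − 64.934:
  bottom plate: d = -58.934 mm → contributes +7 946 408 mm⁴
  web plate: d = 17.066 mm → contributes +2 694 394 mm⁴
  top plate: d = 92.066 mm → contributes +10 181 284 mm⁴
Total I = 20 822 086 mm⁴.
Extreme fibre distance c = 97.066 mm; S = I/c = 214 516 mm³.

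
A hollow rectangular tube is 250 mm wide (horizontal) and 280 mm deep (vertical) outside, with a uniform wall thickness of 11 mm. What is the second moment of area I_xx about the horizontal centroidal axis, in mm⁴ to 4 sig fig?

I_xx ≈ 1.310 × 10⁸ mm⁴

Break the section into simple shapes (no overlaps), measuring from the bottom-left corner of the bounding box.
Outer rectangle: 250 × 280, A = 70 000 mm², y = 140 mm, Ī = 457 333 333 mm⁴.
Inner void (subtracted): 228 × 258, A = 58 824 mm², y = 140 mm, Ī = 326 296 728 mm⁴.
By symmetry the centroid is at mid-height, ȳ = 140 mm.
All pieces are centred on the horizontal centroidal axis, so I = ΣĪ (holes subtracted) = 131 036 605 mm⁴.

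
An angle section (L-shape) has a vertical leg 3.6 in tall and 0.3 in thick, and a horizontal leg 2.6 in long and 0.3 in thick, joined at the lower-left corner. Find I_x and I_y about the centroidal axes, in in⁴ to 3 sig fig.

I_x ≈ 2.32 in⁴, I_y ≈ 1.02 in⁴

Treat the section as a set of non-overlapping primitives; coordinates are from the bounding-box lower-left.
Vertical leg: 0.3 × 3.6, A = 1.08 in², y = 1.8 in, Ī = 1.1664 in⁴.
Horizontal leg (remainder): 2.3 × 0.3, A = 0.69 in², y = 0.15 in, Ī = 0.005175 in⁴.
Centroid: ȳ = ΣA·y / ΣA = 1.1568 in.
Transfer each piece to the centroidal x-axis using Ī + A·d² with d = y − 1.1568:
  vertical leg: d = 0.64322 in → contributes +1.6132 in⁴
  horizontal leg (remainder): d = -1.0068 in → contributes +0.70456 in⁴
Total I = 2.3178 in⁴.
For the y-axis: x̄ = 0.65678 in.
Repeating about the centroidal y-axis gives I_y = 1.0238 in⁴.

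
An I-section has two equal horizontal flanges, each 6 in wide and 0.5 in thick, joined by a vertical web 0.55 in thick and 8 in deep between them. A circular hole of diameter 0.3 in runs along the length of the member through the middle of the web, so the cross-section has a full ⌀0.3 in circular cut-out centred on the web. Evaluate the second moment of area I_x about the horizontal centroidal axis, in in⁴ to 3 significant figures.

Decompose the section into non-overlapping parts with the origin at the bottom-left of its bounding rectangle.
Bottom flange: 6 × 0.5, A = 3 in², y = 0.25 in, Ī = 0.0625 in⁴.
Web: 0.55 × 8, A = 4.4 in², y = 4.5 in, Ī = 23.467 in⁴.
Top flange: 6 × 0.5, A = 3 in², y = 8.75 in, Ī = 0.0625 in⁴.
Hole (subtracted): ⌀0.3, A = 0.070686 in², y = 4.5 in, Ī = 0.00039761 in⁴.
By symmetry the centroid is at mid-height, ȳ = 4.5 in.
Transfer each piece to the horizontal centroidal axis using Ī + A·d² with d = y − 4.5:
  bottom flange: d = -4.25 in → contributes +54.25 in⁴
  web: d = 0 in → contributes +23.467 in⁴
  top flange: d = 4.25 in → contributes +54.25 in⁴
  hole: d = 0 in → contributes −0.00039761 in⁴
Total I = 131.97 in⁴.

I_x ≈ 132 in⁴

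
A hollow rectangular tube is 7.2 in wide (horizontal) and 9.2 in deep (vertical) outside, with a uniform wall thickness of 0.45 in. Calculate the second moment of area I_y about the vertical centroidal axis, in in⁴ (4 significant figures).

I_y ≈ 113.2 in⁴

Break the section into simple shapes (no overlaps), measuring from the bottom-left corner of the bounding box.
Outer rectangle: 7.2 × 9.2, A = 66.24 in², x = 3.6 in, Ī = 286.157 in⁴.
Inner void (subtracted): 6.3 × 8.3, A = 52.29 in², x = 3.6 in, Ī = 172.949 in⁴.
By symmetry the centroid is at mid-width, x̄ = 3.6 in.
All pieces are centred on the vertical centroidal axis, so I = ΣĪ (holes subtracted) = 113.208 in⁴.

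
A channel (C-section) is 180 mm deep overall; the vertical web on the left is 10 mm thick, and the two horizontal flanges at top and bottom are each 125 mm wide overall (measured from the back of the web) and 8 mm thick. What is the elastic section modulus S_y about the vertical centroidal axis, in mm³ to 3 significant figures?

S_y ≈ 6.33 × 10⁴ mm³

Split into non-overlapping primitives; take the origin at the lower-left of the bounding box.
Web: 10 × 180, A = 1 800 mm², x = 5 mm, Ī = 15 000 mm⁴.
Top flange (beyond web): 115 × 8, A = 920 mm², x = 67.5 mm, Ī = 1 013 917 mm⁴.
Bottom flange (beyond web): 115 × 8, A = 920 mm², x = 67.5 mm, Ī = 1 013 917 mm⁴.
Centroid: x̄ = ΣA·x / ΣA = 36.593 mm.
Transfer each piece to the vertical centroidal axis using Ī + A·d² with d = x − 36.593:
  web: d = -31.593 mm → contributes +1 811 658 mm⁴
  top flange (beyond web): d = 30.907 mm → contributes +1 892 717 mm⁴
  bottom flange (beyond web): d = 30.907 mm → contributes +1 892 717 mm⁴
Total I = 5 597 092 mm⁴.
Extreme fibre distance c = 88.407 mm; S = I/c = 63 311 mm³.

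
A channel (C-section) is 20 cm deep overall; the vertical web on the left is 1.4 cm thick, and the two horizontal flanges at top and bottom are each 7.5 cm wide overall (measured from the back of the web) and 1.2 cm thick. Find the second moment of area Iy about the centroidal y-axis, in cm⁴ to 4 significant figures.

Iy ≈ 185.2 cm⁴

Treat the section as a set of non-overlapping primitives; coordinates are from the bounding-box lower-left.
Web: 1.4 × 20, A = 28 cm², x = 0.7 cm, Ī = 4.57333 cm⁴.
Top flange (beyond web): 6.1 × 1.2, A = 7.32 cm², x = 4.45 cm, Ī = 22.6981 cm⁴.
Bottom flange (beyond web): 6.1 × 1.2, A = 7.32 cm², x = 4.45 cm, Ī = 22.6981 cm⁴.
Centroid: x̄ = ΣA·x / ΣA = 1.98752 cm.
Transfer each piece to the centroidal y-axis using Ī + A·d² with d = x − 1.98752:
  web: d = -1.28752 cm → contributes +50.9894 cm⁴
  top flange (beyond web): d = 2.46248 cm → contributes +67.085 cm⁴
  bottom flange (beyond web): d = 2.46248 cm → contributes +67.085 cm⁴
Total I = 185.159 cm⁴.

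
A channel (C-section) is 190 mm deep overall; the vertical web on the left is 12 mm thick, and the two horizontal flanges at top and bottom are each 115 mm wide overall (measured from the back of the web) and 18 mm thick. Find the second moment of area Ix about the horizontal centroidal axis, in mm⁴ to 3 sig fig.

Decompose the section into non-overlapping parts with the origin at the bottom-left of its bounding rectangle.
Web: 12 × 190, A = 2 280 mm², y = 95 mm, Ī = 6 859 000 mm⁴.
Top flange (beyond web): 103 × 18, A = 1 854 mm², y = 181 mm, Ī = 50 058 mm⁴.
Bottom flange (beyond web): 103 × 18, A = 1 854 mm², y = 9 mm, Ī = 50 058 mm⁴.
By symmetry the centroid is at mid-height, ȳ = 95 mm.
Transfer each piece to the horizontal centroidal axis using Ī + A·d² with d = y − 95:
  web: d = 0 mm → contributes +6 859 000 mm⁴
  top flange (beyond web): d = 86 mm → contributes +13 762 242 mm⁴
  bottom flange (beyond web): d = -86 mm → contributes +13 762 242 mm⁴
Total I = 34 383 484 mm⁴.

Ix ≈ 3.44 × 10⁷ mm⁴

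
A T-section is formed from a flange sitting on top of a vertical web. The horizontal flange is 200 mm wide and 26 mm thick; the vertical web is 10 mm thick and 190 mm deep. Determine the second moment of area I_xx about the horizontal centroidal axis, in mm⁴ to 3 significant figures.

Treat the section as a set of non-overlapping primitives; coordinates are from the bounding-box lower-left.
Flange: 200 × 26, A = 5 200 mm², y = 203 mm, Ī = 292 933 mm⁴.
Web: 10 × 190, A = 1 900 mm², y = 95 mm, Ī = 5 715 833 mm⁴.
Centroid: ȳ = ΣA·y / ΣA = 174.1 mm.
Transfer each piece to the horizontal centroidal axis using Ī + A·d² with d = y − 174.1:
  flange: d = 28.901 mm → contributes +4 636 449 mm⁴
  web: d = -79.099 mm → contributes +17 603 349 mm⁴
Total I = 22 239 798 mm⁴.

I_xx ≈ 2.22 × 10⁷ mm⁴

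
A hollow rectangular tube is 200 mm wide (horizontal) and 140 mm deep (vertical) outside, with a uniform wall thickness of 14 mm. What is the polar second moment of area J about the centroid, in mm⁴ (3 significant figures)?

Break the section into simple shapes (no overlaps), measuring from the bottom-left corner of the bounding box.
Outer rectangle: 200 × 140, A = 28 000 mm², y = 70 mm, Ī = 45 733 333 mm⁴.
Inner void (subtracted): 172 × 112, A = 19 264 mm², y = 70 mm, Ī = 20 137 301 mm⁴.
By symmetry the centroid is at mid-height, ȳ = 70 mm.
All pieces are centred on the centroidal x-axis, so I = ΣĪ (holes subtracted) = 25 596 032 mm⁴.
Repeating about the centroidal y-axis gives I_y = 45 841 152 mm⁴.
Polar second moment: J = I_x + I_y = 71 437 184 mm⁴.

J ≈ 7.14 × 10⁷ mm⁴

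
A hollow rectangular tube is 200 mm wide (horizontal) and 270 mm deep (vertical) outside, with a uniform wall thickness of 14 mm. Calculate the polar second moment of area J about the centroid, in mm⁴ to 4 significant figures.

J ≈ 2.023 × 10⁸ mm⁴

Treat the section as a set of non-overlapping primitives; coordinates are from the bounding-box lower-left.
Outer rectangle: 200 × 270, A = 54 000 mm², y = 135 mm, Ī = 328 050 000 mm⁴.
Inner void (subtracted): 172 × 242, A = 41 624 mm², y = 135 mm, Ī = 203 138 995 mm⁴.
By symmetry the centroid is at mid-height, ȳ = 135 mm.
All pieces are centred on the centroidal x-axis, so I = ΣĪ (holes subtracted) = 124 911 005 mm⁴.
Repeating about the centroidal y-axis gives I_y = 77 382 965 mm⁴.
Polar second moment: J = I_x + I_y = 202 293 971 mm⁴.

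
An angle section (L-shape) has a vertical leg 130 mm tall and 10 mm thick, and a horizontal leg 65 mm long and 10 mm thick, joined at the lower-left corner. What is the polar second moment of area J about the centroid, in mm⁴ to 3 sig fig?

Treat the section as a set of non-overlapping primitives; coordinates are from the bounding-box lower-left.
Vertical leg: 10 × 130, A = 1 300 mm², y = 65 mm, Ī = 1 830 833 mm⁴.
Horizontal leg (remainder): 55 × 10, A = 550 mm², y = 5 mm, Ī = 4583.3 mm⁴.
Centroid: ȳ = ΣA·y / ΣA = 47.162 mm.
Transfer each piece to the centroidal x-axis using Ī + A·d² with d = y − 47.162:
  vertical leg: d = 17.838 mm → contributes +2 244 478 mm⁴
  horizontal leg (remainder): d = -42.162 mm → contributes +982 290 mm⁴
Total I = 3 226 768 mm⁴.
For the y-axis: x̄ = 14.662 mm.
Repeating about the centroidal y-axis gives I_y = 557 706 mm⁴.
Polar second moment: J = I_x + I_y = 3 784 474 mm⁴.

J ≈ 3.78 × 10⁶ mm⁴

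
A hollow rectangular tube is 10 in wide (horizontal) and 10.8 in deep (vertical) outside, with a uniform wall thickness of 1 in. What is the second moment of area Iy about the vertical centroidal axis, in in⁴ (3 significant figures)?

Break the section into simple shapes (no overlaps), measuring from the bottom-left corner of the bounding box.
Outer rectangle: 10 × 10.8, A = 108 in², x = 5 in, Ī = 900 in⁴.
Inner void (subtracted): 8 × 8.8, A = 70.4 in², x = 5 in, Ī = 375.47 in⁴.
By symmetry the centroid is at mid-width, x̄ = 5 in.
All pieces are centred on the vertical centroidal axis, so I = ΣĪ (holes subtracted) = 524.53 in⁴.

Iy ≈ 525 in⁴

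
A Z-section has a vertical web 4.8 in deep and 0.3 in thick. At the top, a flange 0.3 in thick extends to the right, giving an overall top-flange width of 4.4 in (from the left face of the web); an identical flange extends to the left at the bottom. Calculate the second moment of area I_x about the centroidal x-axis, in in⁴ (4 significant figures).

I_x ≈ 15.24 in⁴

Split into non-overlapping primitives; take the origin at the lower-left of the bounding box.
Web: 0.3 × 4.8, A = 1.44 in², y = 2.4 in, Ī = 2.7648 in⁴.
Top flange (beyond web): 4.1 × 0.3, A = 1.23 in², y = 4.65 in, Ī = 0.009225 in⁴.
Bottom flange (beyond web): 4.1 × 0.3, A = 1.23 in², y = 0.15 in, Ī = 0.009225 in⁴.
Centroid: ȳ = ΣA·y / ΣA = 2.4 in.
Transfer each piece to the centroidal x-axis using Ī + A·d² with d = y − 2.4:
  web: d = 0 in → contributes +2.7648 in⁴
  top flange (beyond web): d = 2.25 in → contributes +6.2361 in⁴
  bottom flange (beyond web): d = -2.25 in → contributes +6.2361 in⁴
Total I = 15.237 in⁴.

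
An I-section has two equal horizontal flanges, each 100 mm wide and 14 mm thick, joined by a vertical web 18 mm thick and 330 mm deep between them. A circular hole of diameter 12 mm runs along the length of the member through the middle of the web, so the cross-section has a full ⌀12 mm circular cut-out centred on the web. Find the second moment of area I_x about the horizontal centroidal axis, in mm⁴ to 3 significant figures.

I_x ≈ 1.37 × 10⁸ mm⁴

Decompose the section into non-overlapping parts with the origin at the bottom-left of its bounding rectangle.
Bottom flange: 100 × 14, A = 1 400 mm², y = 7 mm, Ī = 22 867 mm⁴.
Web: 18 × 330, A = 5 940 mm², y = 179 mm, Ī = 53 905 500 mm⁴.
Top flange: 100 × 14, A = 1 400 mm², y = 351 mm, Ī = 22 867 mm⁴.
Hole (subtracted): ⌀12, A = 113.1 mm², y = 179 mm, Ī = 1017.9 mm⁴.
By symmetry the centroid is at mid-height, ȳ = 179 mm.
Transfer each piece to the horizontal centroidal axis using Ī + A·d² with d = y − 179:
  bottom flange: d = -172 mm → contributes +41 440 467 mm⁴
  web: d = 0 mm → contributes +53 905 500 mm⁴
  top flange: d = 172 mm → contributes +41 440 467 mm⁴
  hole: d = 0 mm → contributes −1017.9 mm⁴
Total I = 136 785 415 mm⁴.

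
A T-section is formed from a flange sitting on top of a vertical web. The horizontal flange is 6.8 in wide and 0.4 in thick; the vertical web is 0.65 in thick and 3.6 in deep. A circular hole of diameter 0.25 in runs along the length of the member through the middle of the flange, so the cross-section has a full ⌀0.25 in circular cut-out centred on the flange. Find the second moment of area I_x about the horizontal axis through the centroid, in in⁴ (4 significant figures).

I_x ≈ 7.552 in⁴

Break the section into simple shapes (no overlaps), measuring from the bottom-left corner of the bounding box.
Flange: 6.8 × 0.4, A = 2.72 in², y = 3.8 in, Ī = 0.0362667 in⁴.
Web: 0.65 × 3.6, A = 2.34 in², y = 1.8 in, Ī = 2.5272 in⁴.
Hole (subtracted): ⌀0.25, A = 0.0490874 in², y = 3.8 in, Ī = 0.000191748 in⁴.
Centroid: ȳ = ΣA·y / ΣA = 2.86604 in.
Transfer each piece to the horizontal axis through the centroid using Ī + A·d² with d = y − 2.86604:
  flange: d = 0.933962 in → contributes +2.40888 in⁴
  web: d = -1.06604 in → contributes +5.18646 in⁴
  hole: d = 0.933962 in → contributes −0.0430099 in⁴
Total I = 7.55233 in⁴.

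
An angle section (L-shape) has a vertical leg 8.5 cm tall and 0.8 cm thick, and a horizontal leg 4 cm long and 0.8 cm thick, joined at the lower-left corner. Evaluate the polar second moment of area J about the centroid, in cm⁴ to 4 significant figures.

J ≈ 78.63 cm⁴

Decompose the section into non-overlapping parts with the origin at the bottom-left of its bounding rectangle.
Vertical leg: 0.8 × 8.5, A = 6.8 cm², y = 4.25 cm, Ī = 40.9417 cm⁴.
Horizontal leg (remainder): 3.2 × 0.8, A = 2.56 cm², y = 0.4 cm, Ī = 0.136533 cm⁴.
Centroid: ȳ = ΣA·y / ΣA = 3.19701 cm.
Transfer each piece to the centroidal x-axis using Ī + A·d² with d = y − 3.19701:
  vertical leg: d = 1.05299 cm → contributes +48.4814 cm⁴
  horizontal leg (remainder): d = -2.79701 cm → contributes +20.1641 cm⁴
Total I = 68.6455 cm⁴.
For the y-axis: x̄ = 0.947009 cm.
Repeating about the centroidal y-axis gives I_y = 9.98652 cm⁴.
Polar second moment: J = I_x + I_y = 78.632 cm⁴.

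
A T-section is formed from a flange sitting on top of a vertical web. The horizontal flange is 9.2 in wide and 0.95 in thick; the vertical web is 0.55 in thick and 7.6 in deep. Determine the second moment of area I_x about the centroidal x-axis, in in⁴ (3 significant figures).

Decompose the section into non-overlapping parts with the origin at the bottom-left of its bounding rectangle.
Flange: 9.2 × 0.95, A = 8.74 in², y = 8.075 in, Ī = 0.65732 in⁴.
Web: 0.55 × 7.6, A = 4.18 in², y = 3.8 in, Ī = 20.12 in⁴.
Centroid: ȳ = ΣA·y / ΣA = 6.6919 in.
Transfer each piece to the centroidal x-axis using Ī + A·d² with d = y − 6.6919:
  flange: d = 1.3831 in → contributes +17.376 in⁴
  web: d = -2.8919 in → contributes +55.078 in⁴
Total I = 72.454 in⁴.

I_x ≈ 72.5 in⁴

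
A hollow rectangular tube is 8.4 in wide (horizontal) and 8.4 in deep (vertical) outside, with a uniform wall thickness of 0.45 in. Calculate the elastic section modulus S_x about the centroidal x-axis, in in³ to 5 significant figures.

Decompose the section into non-overlapping parts with the origin at the bottom-left of its bounding rectangle.
Outer rectangle: 8.4 × 8.4, A = 70.56 in², y = 4.2 in, Ī = 414.8928 in⁴.
Inner void (subtracted): 7.5 × 7.5, A = 56.25 in², y = 4.2 in, Ī = 263.6719 in⁴.
By symmetry the centroid is at mid-height, ȳ = 4.2 in.
All pieces are centred on the centroidal x-axis, so I = ΣĪ (holes subtracted) = 151.2209 in⁴.
Extreme fibre distance c = 4.2 in; S = I/c = 36.00498 in³.

S_x ≈ 36.005 in³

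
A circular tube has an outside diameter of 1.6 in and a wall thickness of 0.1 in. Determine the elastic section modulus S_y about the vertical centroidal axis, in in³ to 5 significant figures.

Treat the section as a set of non-overlapping primitives; coordinates are from the bounding-box lower-left.
Outer circle: ⌀1.6, A = 2.010619 in², x = 0.8 in, Ī = 0.3216991 in⁴.
Bore (subtracted): ⌀1.4, A = 1.53938 in², x = 0.8 in, Ī = 0.1885741 in⁴.
By symmetry the centroid is at mid-width, x̄ = 0.8 in.
All pieces are centred on the vertical centroidal axis, so I = ΣĪ (holes subtracted) = 0.133125 in⁴.
Extreme fibre distance c = 0.8 in; S = I/c = 0.1664062 in³.

S_y ≈ 0.16641 in³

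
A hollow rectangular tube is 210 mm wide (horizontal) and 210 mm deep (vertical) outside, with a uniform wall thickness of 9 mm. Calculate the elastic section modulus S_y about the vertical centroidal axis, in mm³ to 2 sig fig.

S_y ≈ 4.6 × 10⁵ mm³

Break the section into simple shapes (no overlaps), measuring from the bottom-left corner of the bounding box.
Outer rectangle: 210 × 210, A = 44 100 mm², x = 105 mm, Ī = 162 067 500 mm⁴.
Inner void (subtracted): 192 × 192, A = 36 864 mm², x = 105 mm, Ī = 113 246 208 mm⁴.
By symmetry the centroid is at mid-width, x̄ = 105 mm.
All pieces are centred on the vertical centroidal axis, so I = ΣĪ (holes subtracted) = 48 821 292 mm⁴.
Extreme fibre distance c = 105 mm; S = I/c = 464 965 mm³.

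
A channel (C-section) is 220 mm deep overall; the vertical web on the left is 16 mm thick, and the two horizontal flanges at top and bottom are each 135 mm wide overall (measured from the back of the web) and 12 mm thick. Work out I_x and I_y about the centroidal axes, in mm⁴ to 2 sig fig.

Treat the section as a set of non-overlapping primitives; coordinates are from the bounding-box lower-left.
Web: 16 × 220, A = 3 520 mm², y = 110 mm, Ī = 14 197 333 mm⁴.
Top flange (beyond web): 119 × 12, A = 1 428 mm², y = 214 mm, Ī = 17 136 mm⁴.
Bottom flange (beyond web): 119 × 12, A = 1 428 mm², y = 6 mm, Ī = 17 136 mm⁴.
By symmetry the centroid is at mid-height, ȳ = 110 mm.
Transfer each piece to the centroidal x-axis using Ī + A·d² with d = y − 110:
  web: d = 0 mm → contributes +14 197 333 mm⁴
  top flange (beyond web): d = 104 mm → contributes +15 462 384 mm⁴
  bottom flange (beyond web): d = -104 mm → contributes +15 462 384 mm⁴
Total I = 45 122 101 mm⁴.
For the y-axis: x̄ = 38.24 mm.
Repeating about the centroidal y-axis gives I_y = 10 629 308 mm⁴.

I_x ≈ 4.5 × 10⁷ mm⁴, I_y ≈ 1.1 × 10⁷ mm⁴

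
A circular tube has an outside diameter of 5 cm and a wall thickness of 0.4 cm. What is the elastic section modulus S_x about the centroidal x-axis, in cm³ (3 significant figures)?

Break the section into simple shapes (no overlaps), measuring from the bottom-left corner of the bounding box.
Outer circle: ⌀5, A = 19.635 cm², y = 2.5 cm, Ī = 30.68 cm⁴.
Bore (subtracted): ⌀4.2, A = 13.854 cm², y = 2.5 cm, Ī = 15.275 cm⁴.
By symmetry the centroid is at mid-height, ȳ = 2.5 cm.
All pieces are centred on the centroidal x-axis, so I = ΣĪ (holes subtracted) = 15.405 cm⁴.
Extreme fibre distance c = 2.5 cm; S = I/c = 6.162 cm³.

S_x ≈ 6.16 cm³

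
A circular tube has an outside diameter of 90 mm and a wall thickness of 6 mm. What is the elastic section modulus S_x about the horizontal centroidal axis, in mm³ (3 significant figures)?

S_x ≈ 3.12 × 10⁴ mm³

Break the section into simple shapes (no overlaps), measuring from the bottom-left corner of the bounding box.
Outer circle: ⌀90, A = 6361.7 mm², y = 45 mm, Ī = 3 220 623 mm⁴.
Bore (subtracted): ⌀78, A = 4778.4 mm², y = 45 mm, Ī = 1 816 972 mm⁴.
By symmetry the centroid is at mid-height, ȳ = 45 mm.
All pieces are centred on the horizontal centroidal axis, so I = ΣĪ (holes subtracted) = 1 403 651 mm⁴.
Extreme fibre distance c = 45 mm; S = I/c = 31 192 mm³.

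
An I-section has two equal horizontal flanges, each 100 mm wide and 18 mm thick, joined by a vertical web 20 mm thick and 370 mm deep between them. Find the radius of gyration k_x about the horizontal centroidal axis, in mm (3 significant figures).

k_x ≈ 141 mm

Break the section into simple shapes (no overlaps), measuring from the bottom-left corner of the bounding box.
Bottom flange: 100 × 18, A = 1 800 mm², y = 9 mm, Ī = 48 600 mm⁴.
Web: 20 × 370, A = 7 400 mm², y = 203 mm, Ī = 84 421 667 mm⁴.
Top flange: 100 × 18, A = 1 800 mm², y = 397 mm, Ī = 48 600 mm⁴.
By symmetry the centroid is at mid-height, ȳ = 203 mm.
Transfer each piece to the horizontal centroidal axis using Ī + A·d² with d = y − 203:
  bottom flange: d = -194 mm → contributes +67 793 400 mm⁴
  web: d = 0 mm → contributes +84 421 667 mm⁴
  top flange: d = 194 mm → contributes +67 793 400 mm⁴
Total I = 220 008 467 mm⁴.
Radius of gyration: k = √(I/A) = √(220 008 467 / 11 000) = 141.42 mm.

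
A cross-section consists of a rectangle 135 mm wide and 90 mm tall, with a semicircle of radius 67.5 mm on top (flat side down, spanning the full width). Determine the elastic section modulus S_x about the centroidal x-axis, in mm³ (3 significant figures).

S_x ≈ 4.10 × 10⁵ mm³

Split into non-overlapping primitives; take the origin at the lower-left of the bounding box.
Rectangular body: 135 × 90, A = 12 150 mm², y = 45 mm, Ī = 8 201 250 mm⁴.
Semicircular cap: semicircle r = 67.5, A = 7156.9 mm², y = 118.65 mm, Ī = 2 278 490 mm⁴.
Centroid: ȳ = ΣA·y / ΣA = 72.301 mm.
Transfer each piece to the centroidal x-axis using Ī + A·d² with d = y − 72.301:
  rectangular body: d = -27.301 mm → contributes +17 257 008 mm⁴
  semicircular cap: d = 46.347 mm → contributes +17 652 023 mm⁴
Total I = 34 909 031 mm⁴.
Extreme fibre distance c = 85.199 mm; S = I/c = 409 734 mm³.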